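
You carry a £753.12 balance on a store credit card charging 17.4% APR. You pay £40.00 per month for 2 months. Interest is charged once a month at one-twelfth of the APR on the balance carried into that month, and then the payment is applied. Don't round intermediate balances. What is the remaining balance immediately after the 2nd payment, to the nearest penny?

Monthly rate r = 17.4%/12 = 1.45% = 0.0145.
Each month: B ← B·(1+r) − £40.00.
Month 1: interest £10.92; balance after payment £724.04.
Month 2: interest £10.50; balance after payment £694.54.

£694.54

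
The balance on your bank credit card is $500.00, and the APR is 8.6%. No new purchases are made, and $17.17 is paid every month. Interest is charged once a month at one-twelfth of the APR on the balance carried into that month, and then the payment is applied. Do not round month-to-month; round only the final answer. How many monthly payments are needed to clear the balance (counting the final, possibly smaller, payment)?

33 payments

Monthly rate r = 8.6%/12 = 0.716667% = 0.00716667.
Recurrence: B ← B·(1+r) − $17.17.
Month 1: interest $3.58; balance after payment $486.41.
Month 2: interest $3.49; balance after payment $472.73.
Closed form: n = −ln(1 − rB₀/P)/ln(1+r) = −ln(0.7913)/ln(1.00717) ≈ 32.778, so the balance reaches zero during payment 33.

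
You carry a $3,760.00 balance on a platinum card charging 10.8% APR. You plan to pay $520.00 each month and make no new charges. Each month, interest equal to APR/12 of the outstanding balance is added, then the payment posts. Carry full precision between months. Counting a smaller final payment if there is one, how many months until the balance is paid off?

8 payments

Monthly rate r = 10.8%/12 = 0.9% = 0.009.
Recurrence: B ← B·(1+r) − $520.00.
Month 1: interest $33.84; balance after payment $3,273.84.
Month 2: interest $29.46; balance after payment $2,783.30.
Closed form: n = −ln(1 − rB₀/P)/ln(1+r) = −ln(0.93492)/ln(1.009) ≈ 7.510, so the balance reaches zero during payment 8.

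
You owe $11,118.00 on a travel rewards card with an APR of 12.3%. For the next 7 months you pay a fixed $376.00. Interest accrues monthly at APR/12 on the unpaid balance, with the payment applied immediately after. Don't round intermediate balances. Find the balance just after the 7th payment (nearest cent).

$9,226.34

Monthly rate r = 12.3%/12 = 1.025% = 0.01025.
Each month: B ← B·(1+r) − $376.00.
Month 1: interest $113.96; balance after payment $10,855.96.
Month 2: interest $111.27; balance after payment $10,591.23.
Month 3: interest $108.56; balance after payment $10,323.79.
Month 4: interest $105.82; balance after payment $10,053.61.
Month 5: interest $103.05; balance after payment $9,780.66.
Month 6: interest $100.25; balance after payment $9,504.91.
Month 7: interest $97.43; balance after payment $9,226.34.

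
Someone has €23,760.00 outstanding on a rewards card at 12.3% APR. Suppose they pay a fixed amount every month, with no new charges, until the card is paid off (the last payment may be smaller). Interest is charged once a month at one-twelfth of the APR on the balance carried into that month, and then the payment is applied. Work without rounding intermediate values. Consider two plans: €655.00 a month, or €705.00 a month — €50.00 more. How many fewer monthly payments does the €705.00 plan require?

4 fewer payments

Monthly rate r = 12.3%/12 = 1.025% = 0.01025.
At €655.00/mo: n = ⌈−ln(1 − rB₀/P)/ln(1+r)⌉ = 46 payments (last €387.55); total interest = total paid − €23,760.00 = €6,102.55.
At €705.00/mo: 42 payments (last €394.36); total interest €5,539.36.
Payments saved = 46 − 42 = 4.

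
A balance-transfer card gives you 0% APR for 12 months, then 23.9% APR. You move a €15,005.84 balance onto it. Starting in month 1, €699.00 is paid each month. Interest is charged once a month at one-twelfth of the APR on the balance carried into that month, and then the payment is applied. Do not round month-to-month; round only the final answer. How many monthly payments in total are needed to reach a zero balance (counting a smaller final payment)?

23 months

Promo months 1–12 at r₀ = 0%/12 = 0; months 13+ at r₁ = 23.9%/12 = 0.0199167.
After month 12 (no interest yet): B = €15,005.84 − 12·€699.00 = €6,617.84.
Then at r₁ with €699.00/mo: n₂ = −ln(1 − r₁·B/P)/ln(1+r₁) ≈ 10.60 → 11 more payments.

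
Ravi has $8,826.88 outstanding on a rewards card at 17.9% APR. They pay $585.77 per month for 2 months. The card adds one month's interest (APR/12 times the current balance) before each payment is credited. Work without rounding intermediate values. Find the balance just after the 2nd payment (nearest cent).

Monthly rate r = 17.9%/12 = 1.49167% = 0.0149167.
Each month: B ← B·(1+r) − $585.77.
Month 1: interest $131.67; balance after payment $8,372.78.
Month 2: interest $124.89; balance after payment $7,911.90.

$7,911.90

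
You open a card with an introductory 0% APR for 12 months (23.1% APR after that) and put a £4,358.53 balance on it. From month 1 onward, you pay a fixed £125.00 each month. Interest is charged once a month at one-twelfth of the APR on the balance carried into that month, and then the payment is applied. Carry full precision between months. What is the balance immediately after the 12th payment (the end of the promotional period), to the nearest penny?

£2,858.53

Promo months 1–12 at r₀ = 0%/12 = 0; months 13+ at r₁ = 23.1%/12 = 0.01925.
After month 12 (no interest yet): B = £4,358.53 − 12·£125.00 = £2,858.53.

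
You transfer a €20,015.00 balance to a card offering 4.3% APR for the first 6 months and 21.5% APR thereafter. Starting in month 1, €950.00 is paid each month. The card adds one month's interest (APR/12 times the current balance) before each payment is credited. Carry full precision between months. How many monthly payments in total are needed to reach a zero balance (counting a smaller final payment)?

25 months

Promo months 1–6 at r₀ = 4.3%/12 = 0.00358333; months 7+ at r₁ = 21.5%/12 = 0.0179167.
After month 6: iterate B ← B·(1+r₀) − €950.00 for 6 months → €14,697.89.
Then at r₁ with €950.00/mo: n₂ = −ln(1 − r₁·B/P)/ln(1+r₁) ≈ 18.28 → 19 more payments.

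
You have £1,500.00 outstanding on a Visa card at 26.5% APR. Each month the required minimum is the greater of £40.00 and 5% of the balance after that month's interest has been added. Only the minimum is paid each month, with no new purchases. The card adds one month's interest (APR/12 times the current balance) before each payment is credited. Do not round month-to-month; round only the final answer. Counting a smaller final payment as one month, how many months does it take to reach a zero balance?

Monthly rate r = 26.5%/12 = 2.20833% = 0.0220833.
While 5% of the post-interest balance exceeds £40.00, each month B ← (B·(1+r))·(1 − 0.05), i.e. B shrinks by the factor (1+r)·0.95 = 0.97098.
This holds for months 1–23. Entering month 24 the balance is £761.94; 5% of the post-interest balance is now below £40.00, so the flat £40.00 minimum applies from here.
From month 24 a fixed £40.00 at rate r clears £761.94 in 25 more payments. Total: 23 + 25 = 48 months.

48 months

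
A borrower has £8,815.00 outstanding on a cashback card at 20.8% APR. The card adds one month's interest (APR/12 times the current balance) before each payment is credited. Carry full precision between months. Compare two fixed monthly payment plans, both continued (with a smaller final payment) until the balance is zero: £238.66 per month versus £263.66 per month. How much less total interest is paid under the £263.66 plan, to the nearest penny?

Monthly rate r = 20.8%/12 = 1.73333% = 0.0173333.
At £238.66/mo: n = ⌈−ln(1 − rB₀/P)/ln(1+r)⌉ = 60 payments (last £116.33); total interest = total paid − £8,815.00 = £5,382.27.
At £263.66/mo: 51 payments (last £109.34); total interest £4,477.34.
Interest saved = £5,382.27 − £4,477.34 = £904.93.

£904.93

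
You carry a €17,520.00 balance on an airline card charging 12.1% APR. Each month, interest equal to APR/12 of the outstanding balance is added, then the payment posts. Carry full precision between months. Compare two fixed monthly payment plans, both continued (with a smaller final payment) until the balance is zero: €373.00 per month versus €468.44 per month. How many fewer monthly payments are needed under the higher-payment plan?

16 fewer payments

Monthly rate r = 12.1%/12 = 1.00833% = 0.0100833.
At €373.00/mo: n = ⌈−ln(1 − rB₀/P)/ln(1+r)⌉ = 64 payments (last €359.28); total interest = total paid − €17,520.00 = €6,338.28.
At €468.44/mo: 48 payments (last €87.42); total interest €4,584.10.
Payments saved = 64 − 48 = 16.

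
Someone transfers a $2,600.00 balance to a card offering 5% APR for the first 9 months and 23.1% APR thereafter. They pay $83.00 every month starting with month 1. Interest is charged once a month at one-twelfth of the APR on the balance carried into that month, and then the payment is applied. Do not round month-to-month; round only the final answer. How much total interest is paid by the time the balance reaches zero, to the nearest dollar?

Promo months 1–9 at r₀ = 5%/12 = 0.00416667; months 10+ at r₁ = 23.1%/12 = 0.01925.
After month 9: iterate B ← B·(1+r₀) − $83.00 for 9 months → $1,939.57.
Then at r₁ with $83.00/mo: n₂ = −ln(1 − r₁·B/P)/ln(1+r₁) ≈ 31.34 → 32 more payments.
Total paid = 40·$83.00 + $28.33 = $3,348.33; interest = $3,348.33 − $2,600.00 = $748.33.

$748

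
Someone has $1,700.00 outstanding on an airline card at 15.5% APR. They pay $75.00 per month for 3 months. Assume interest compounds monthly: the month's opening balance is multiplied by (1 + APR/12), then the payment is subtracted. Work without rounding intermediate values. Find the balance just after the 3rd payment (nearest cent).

Monthly rate r = 15.5%/12 = 1.29167% = 0.0129167.
Each month: B ← B·(1+r) − $75.00.
Month 1: interest $21.96; balance after payment $1,646.96.
Month 2: interest $21.27; balance after payment $1,593.23.
Month 3: interest $20.58; balance after payment $1,538.81.

$1,538.81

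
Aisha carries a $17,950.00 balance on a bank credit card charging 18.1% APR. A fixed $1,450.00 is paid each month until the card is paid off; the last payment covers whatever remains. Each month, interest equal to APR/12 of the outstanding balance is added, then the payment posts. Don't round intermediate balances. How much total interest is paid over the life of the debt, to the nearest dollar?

$2,070

Monthly rate r = 18.1%/12 = 1.50833% = 0.0150833.
Payoff takes n = ⌈−ln(1 − rB₀/P)/ln(1+r)⌉ = ⌈13.806⌉ = 14 payments; the last is $1,169.98.
Total paid = 13·$1,450.00 + $1,169.98 = $20,019.98.
Total interest = total paid − principal = $20,019.98 − $17,950.00 = $2,069.98.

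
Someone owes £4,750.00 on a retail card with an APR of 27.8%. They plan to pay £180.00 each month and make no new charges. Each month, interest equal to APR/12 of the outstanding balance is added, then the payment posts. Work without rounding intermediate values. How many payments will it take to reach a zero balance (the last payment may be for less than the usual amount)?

Monthly rate r = 27.8%/12 = 2.31667% = 0.0231667.
Recurrence: B ← B·(1+r) − £180.00.
Month 1: interest £110.04; balance after payment £4,680.04.
Month 2: interest £108.42; balance after payment £4,608.46.
Closed form: n = −ln(1 − rB₀/P)/ln(1+r) = −ln(0.38866)/ln(1.02317) ≈ 41.265, so the balance reaches zero during payment 42.

42 payments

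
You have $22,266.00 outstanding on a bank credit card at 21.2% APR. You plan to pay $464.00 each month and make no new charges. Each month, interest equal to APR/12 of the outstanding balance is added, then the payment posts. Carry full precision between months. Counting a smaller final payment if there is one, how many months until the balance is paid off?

Monthly rate r = 21.2%/12 = 1.76667% = 0.0176667.
Recurrence: B ← B·(1+r) − $464.00.
Month 1: interest $393.37; balance after payment $22,195.37.
Month 2: interest $392.12; balance after payment $22,123.48.
Closed form: n = −ln(1 − rB₀/P)/ln(1+r) = −ln(0.15223)/ln(1.01767) ≈ 107.488, so the balance reaches zero during payment 108.

108 payments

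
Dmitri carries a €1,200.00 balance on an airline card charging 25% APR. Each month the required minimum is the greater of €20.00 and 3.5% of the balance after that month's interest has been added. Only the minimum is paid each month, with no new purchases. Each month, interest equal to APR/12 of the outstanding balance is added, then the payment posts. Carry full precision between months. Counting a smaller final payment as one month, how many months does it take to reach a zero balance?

94 months

Monthly rate r = 25%/12 = 2.08333% = 0.0208333.
While 3.5% of the post-interest balance exceeds €20.00, each month B ← (B·(1+r))·(1 − 0.035), i.e. B shrinks by the factor (1+r)·0.965 = 0.9851.
This holds for months 1–51. Entering month 52 the balance is €558.18; 3.5% of the post-interest balance is now below €20.00, so the flat €20.00 minimum applies from here.
From month 52 a fixed €20.00 at rate r clears €558.18 in 43 more payments. Total: 51 + 43 = 94 months.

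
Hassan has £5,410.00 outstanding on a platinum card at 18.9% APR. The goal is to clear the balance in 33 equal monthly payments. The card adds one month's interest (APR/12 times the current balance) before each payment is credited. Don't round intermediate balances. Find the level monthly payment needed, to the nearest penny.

£211.48

Monthly rate r = 18.9%/12 = 1.575% = 0.01575.
Level-payment amortization: P = B₀·r / (1 − (1+r)^(−n)) = 5410.00·0.01575 / (1 − 1.01575^(−33)).
Denominator 1 − (1+r)^(−33) = 0.402917178.
P = 85.2075 / 0.402917178 ≈ 211.48.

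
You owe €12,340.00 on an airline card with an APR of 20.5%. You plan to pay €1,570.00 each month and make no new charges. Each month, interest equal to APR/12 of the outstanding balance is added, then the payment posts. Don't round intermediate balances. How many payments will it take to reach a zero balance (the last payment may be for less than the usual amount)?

9 payments

Monthly rate r = 20.5%/12 = 1.70833% = 0.0170833.
Recurrence: B ← B·(1+r) − €1,570.00.
Month 1: interest €210.81; balance after payment €10,980.81.
Month 2: interest €187.59; balance after payment €9,598.40.
Closed form: n = −ln(1 − rB₀/P)/ln(1+r) = −ln(0.86573)/ln(1.01708) ≈ 8.512, so the balance reaches zero during payment 9.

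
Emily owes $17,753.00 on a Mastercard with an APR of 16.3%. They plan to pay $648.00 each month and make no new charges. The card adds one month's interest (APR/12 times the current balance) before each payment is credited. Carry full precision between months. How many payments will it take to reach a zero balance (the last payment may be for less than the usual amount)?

Monthly rate r = 16.3%/12 = 1.35833% = 0.0135833.
Recurrence: B ← B·(1+r) − $648.00.
Month 1: interest $241.14; balance after payment $17,346.14.
Month 2: interest $235.62; balance after payment $16,933.76.
Closed form: n = −ln(1 − rB₀/P)/ln(1+r) = −ln(0.62786)/ln(1.01358) ≈ 34.497, so the balance reaches zero during payment 35.

35 payments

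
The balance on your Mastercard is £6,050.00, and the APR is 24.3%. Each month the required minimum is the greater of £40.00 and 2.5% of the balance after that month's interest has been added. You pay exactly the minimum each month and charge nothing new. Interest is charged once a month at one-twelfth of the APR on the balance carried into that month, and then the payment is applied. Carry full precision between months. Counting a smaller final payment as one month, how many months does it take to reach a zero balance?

Monthly rate r = 24.3%/12 = 2.025% = 0.02025.
While 2.5% of the post-interest balance exceeds £40.00, each month B ← (B·(1+r))·(1 − 0.025), i.e. B shrinks by the factor (1+r)·0.975 = 0.99474.
This holds for months 1–257. Entering month 258 the balance is £1,561.49; 2.5% of the post-interest balance is now below £40.00, so the flat £40.00 minimum applies from here.
From month 258 a fixed £40.00 at rate r clears £1,561.49 in 78 more payments. Total: 257 + 78 = 335 months.

335 months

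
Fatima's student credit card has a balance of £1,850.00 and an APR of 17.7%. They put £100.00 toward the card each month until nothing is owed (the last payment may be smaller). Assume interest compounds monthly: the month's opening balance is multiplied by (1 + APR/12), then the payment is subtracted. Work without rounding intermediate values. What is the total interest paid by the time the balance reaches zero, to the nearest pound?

Monthly rate r = 17.7%/12 = 1.475% = 0.01475.
Payoff takes n = ⌈−ln(1 − rB₀/P)/ln(1+r)⌉ = ⌈21.763⌉ = 22 payments; the last is £76.41.
Total paid = 21·£100.00 + £76.41 = £2,176.41.
Total interest = total paid − principal = £2,176.41 − £1,850.00 = £326.41.

£326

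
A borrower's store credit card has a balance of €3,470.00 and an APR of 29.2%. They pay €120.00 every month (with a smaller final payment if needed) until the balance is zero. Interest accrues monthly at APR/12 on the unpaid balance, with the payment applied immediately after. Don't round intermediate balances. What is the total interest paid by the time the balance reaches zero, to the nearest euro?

€2,601

Monthly rate r = 29.2%/12 = 2.43333% = 0.0243333.
Payoff takes n = ⌈−ln(1 − rB₀/P)/ln(1+r)⌉ = ⌈50.586⌉ = 51 payments; the last is €70.61.
Total paid = 50·€120.00 + €70.61 = €6,070.61.
Total interest = total paid − principal = €6,070.61 − €3,470.00 = €2,600.61.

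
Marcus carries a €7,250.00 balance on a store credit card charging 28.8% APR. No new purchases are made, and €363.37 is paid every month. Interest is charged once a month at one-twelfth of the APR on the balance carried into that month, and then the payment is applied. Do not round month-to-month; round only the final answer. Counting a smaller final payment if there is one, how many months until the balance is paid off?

Monthly rate r = 28.8%/12 = 2.4% = 0.024.
Recurrence: B ← B·(1+r) − €363.37.
Month 1: interest €174.00; balance after payment €7,060.63.
Month 2: interest €169.46; balance after payment €6,866.72.
Closed form: n = −ln(1 − rB₀/P)/ln(1+r) = −ln(0.52115)/ln(1.024) ≈ 27.480, so the balance reaches zero during payment 28.

28 months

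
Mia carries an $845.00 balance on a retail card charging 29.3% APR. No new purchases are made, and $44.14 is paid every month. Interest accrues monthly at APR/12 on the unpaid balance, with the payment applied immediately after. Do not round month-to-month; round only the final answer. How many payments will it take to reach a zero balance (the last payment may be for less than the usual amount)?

Monthly rate r = 29.3%/12 = 2.44167% = 0.0244167.
Recurrence: B ← B·(1+r) − $44.14.
Month 1: interest $20.63; balance after payment $821.49.
Month 2: interest $20.06; balance after payment $797.41.
Closed form: n = −ln(1 − rB₀/P)/ln(1+r) = −ln(0.53258)/ln(1.02442) ≈ 26.117, so the balance reaches zero during payment 27.

27 months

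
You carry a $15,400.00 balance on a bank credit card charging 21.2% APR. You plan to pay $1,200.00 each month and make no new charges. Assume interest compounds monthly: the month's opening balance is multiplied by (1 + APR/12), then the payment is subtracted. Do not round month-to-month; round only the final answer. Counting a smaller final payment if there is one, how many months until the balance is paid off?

Monthly rate r = 21.2%/12 = 1.76667% = 0.0176667.
Recurrence: B ← B·(1+r) − $1,200.00.
Month 1: interest $272.07; balance after payment $14,472.07.
Month 2: interest $255.67; balance after payment $13,527.74.
Closed form: n = −ln(1 − rB₀/P)/ln(1+r) = −ln(0.77328)/ln(1.01767) ≈ 14.682, so the balance reaches zero during payment 15.

15 payments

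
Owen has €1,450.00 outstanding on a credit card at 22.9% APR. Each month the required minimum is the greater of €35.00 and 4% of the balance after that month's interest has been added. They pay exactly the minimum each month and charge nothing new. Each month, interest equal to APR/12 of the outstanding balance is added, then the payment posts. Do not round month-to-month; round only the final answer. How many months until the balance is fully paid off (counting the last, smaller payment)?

Monthly rate r = 22.9%/12 = 1.90833% = 0.0190833.
While 4% of the post-interest balance exceeds €35.00, each month B ← (B·(1+r))·(1 − 0.04), i.e. B shrinks by the factor (1+r)·0.96 = 0.97832.
This holds for months 1–24. Entering month 25 the balance is €856.86; 4% of the post-interest balance is now below €35.00, so the flat €35.00 minimum applies from here.
From month 25 a fixed €35.00 at rate r clears €856.86 in 34 more payments. Total: 24 + 34 = 58 months.

58 months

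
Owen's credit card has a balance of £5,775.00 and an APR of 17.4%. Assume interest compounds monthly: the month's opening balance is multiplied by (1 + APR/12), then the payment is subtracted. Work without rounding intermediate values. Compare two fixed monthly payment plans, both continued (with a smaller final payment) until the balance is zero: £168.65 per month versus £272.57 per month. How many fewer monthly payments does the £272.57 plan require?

Monthly rate r = 17.4%/12 = 1.45% = 0.0145.
At £168.65/mo: n = ⌈−ln(1 − rB₀/P)/ln(1+r)⌉ = 48 payments (last £112.71); total interest = total paid − £5,775.00 = £2,264.26.
At £272.57/mo: 26 payments (last £135.64); total interest £1,174.89.
Payments saved = 48 − 26 = 22.

22 fewer payments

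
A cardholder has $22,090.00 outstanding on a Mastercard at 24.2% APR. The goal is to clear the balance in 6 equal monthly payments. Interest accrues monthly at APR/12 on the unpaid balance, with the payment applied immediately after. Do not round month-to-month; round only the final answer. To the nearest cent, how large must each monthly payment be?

Monthly rate r = 24.2%/12 = 2.01667% = 0.0201667.
Level-payment amortization: P = B₀·r / (1 − (1+r)^(−n)) = 22090.00·0.0201667 / (1 − 1.02017^(−6)).
Denominator 1 − (1+r)^(−6) = 0.11289868.
P = 445.482 / 0.11289868 ≈ 3945.85.

$3,945.85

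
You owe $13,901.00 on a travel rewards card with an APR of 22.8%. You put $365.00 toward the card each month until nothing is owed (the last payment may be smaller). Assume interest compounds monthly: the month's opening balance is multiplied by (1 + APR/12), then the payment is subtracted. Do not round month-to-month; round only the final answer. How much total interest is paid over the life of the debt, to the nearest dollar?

$11,038

Monthly rate r = 22.8%/12 = 1.9% = 0.019.
Payoff takes n = ⌈−ln(1 − rB₀/P)/ln(1+r)⌉ = ⌈68.323⌉ = 69 payments; the last is $118.59.
Total paid = 68·$365.00 + $118.59 = $24,938.59.
Total interest = total paid − principal = $24,938.59 − $13,901.00 = $11,037.59.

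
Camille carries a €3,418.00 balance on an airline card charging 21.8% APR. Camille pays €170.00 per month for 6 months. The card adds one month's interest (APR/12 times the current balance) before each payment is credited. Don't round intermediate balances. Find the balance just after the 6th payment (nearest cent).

€2,740.44

Monthly rate r = 21.8%/12 = 1.81667% = 0.0181667.
Each month: B ← B·(1+r) − €170.00.
Month 1: interest €62.09; balance after payment €3,310.09.
Month 2: interest €60.13; balance after payment €3,200.23.
Month 3: interest €58.14; balance after payment €3,088.36.
Month 4: interest €56.11; balance after payment €2,974.47.
Month 5: interest €54.04; balance after payment €2,858.51.
Month 6: interest €51.93; balance after payment €2,740.44.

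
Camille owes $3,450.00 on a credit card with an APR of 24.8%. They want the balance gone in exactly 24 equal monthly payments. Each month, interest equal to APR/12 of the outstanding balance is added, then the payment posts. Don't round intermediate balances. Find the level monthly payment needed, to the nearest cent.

$183.79

Monthly rate r = 24.8%/12 = 2.06667% = 0.0206667.
Level-payment amortization: P = B₀·r / (1 − (1+r)^(−n)) = 3450.00·0.0206667 / (1 − 1.02067^(−24)).
Denominator 1 − (1+r)^(−24) = 0.387951778.
P = 71.3 / 0.387951778 ≈ 183.79.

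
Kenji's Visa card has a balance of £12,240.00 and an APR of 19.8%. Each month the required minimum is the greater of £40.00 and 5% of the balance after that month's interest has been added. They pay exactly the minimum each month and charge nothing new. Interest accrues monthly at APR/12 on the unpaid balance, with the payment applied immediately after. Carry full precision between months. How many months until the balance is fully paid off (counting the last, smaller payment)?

103 months

Monthly rate r = 19.8%/12 = 1.65% = 0.0165.
While 5% of the post-interest balance exceeds £40.00, each month B ← (B·(1+r))·(1 − 0.05), i.e. B shrinks by the factor (1+r)·0.95 = 0.96567.
This holds for months 1–79. Entering month 80 the balance is £775.23; 5% of the post-interest balance is now below £40.00, so the flat £40.00 minimum applies from here.
From month 80 a fixed £40.00 at rate r clears £775.23 in 24 more payments. Total: 79 + 24 = 103 months.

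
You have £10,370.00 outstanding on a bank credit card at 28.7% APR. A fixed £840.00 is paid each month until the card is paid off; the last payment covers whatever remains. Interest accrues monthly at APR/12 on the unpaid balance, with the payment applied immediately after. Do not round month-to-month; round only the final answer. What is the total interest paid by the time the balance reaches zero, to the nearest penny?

£2,067.89

Monthly rate r = 28.7%/12 = 2.39167% = 0.0239167.
Payoff takes n = ⌈−ln(1 − rB₀/P)/ln(1+r)⌉ = ⌈14.805⌉ = 15 payments; the last is £677.89.
Total paid = 14·£840.00 + £677.89 = £12,437.89.
Total interest = total paid − principal = £12,437.89 − £10,370.00 = £2,067.89.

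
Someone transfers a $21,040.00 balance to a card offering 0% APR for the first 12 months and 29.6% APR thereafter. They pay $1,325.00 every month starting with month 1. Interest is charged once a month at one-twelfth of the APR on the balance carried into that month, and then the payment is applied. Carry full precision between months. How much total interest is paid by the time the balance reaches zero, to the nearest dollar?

$331

Promo months 1–12 at r₀ = 0%/12 = 0; months 13+ at r₁ = 29.6%/12 = 0.0246667.
After month 12 (no interest yet): B = $21,040.00 − 12·$1,325.00 = $5,140.00.
Then at r₁ with $1,325.00/mo: n₂ = −ln(1 − r₁·B/P)/ln(1+r₁) ≈ 4.13 → 5 more payments.
Total paid = 16·$1,325.00 + $170.99 = $21,370.99; interest = $21,370.99 − $21,040.00 = $330.99.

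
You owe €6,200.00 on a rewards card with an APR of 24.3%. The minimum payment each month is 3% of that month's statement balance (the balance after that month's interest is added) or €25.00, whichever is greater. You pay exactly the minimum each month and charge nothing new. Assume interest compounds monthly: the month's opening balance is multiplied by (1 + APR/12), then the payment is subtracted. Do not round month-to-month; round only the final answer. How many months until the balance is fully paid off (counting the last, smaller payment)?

Monthly rate r = 24.3%/12 = 2.025% = 0.02025.
While 3% of the post-interest balance exceeds €25.00, each month B ← (B·(1+r))·(1 − 0.03), i.e. B shrinks by the factor (1+r)·0.97 = 0.98964.
This holds for months 1–195. Entering month 196 the balance is €814.08; 3% of the post-interest balance is now below €25.00, so the flat €25.00 minimum applies from here.
From month 196 a fixed €25.00 at rate r clears €814.08 in 54 more payments. Total: 195 + 54 = 249 months.

249 months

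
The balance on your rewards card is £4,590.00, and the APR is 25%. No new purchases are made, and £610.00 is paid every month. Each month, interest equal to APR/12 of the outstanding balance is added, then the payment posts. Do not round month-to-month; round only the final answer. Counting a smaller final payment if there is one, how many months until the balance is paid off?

9 payments

Monthly rate r = 25%/12 = 2.08333% = 0.0208333.
Recurrence: B ← B·(1+r) − £610.00.
Month 1: interest £95.62; balance after payment £4,075.62.
Month 2: interest £84.91; balance after payment £3,550.53.
Closed form: n = −ln(1 − rB₀/P)/ln(1+r) = −ln(0.84324)/ln(1.02083) ≈ 8.269, so the balance reaches zero during payment 9.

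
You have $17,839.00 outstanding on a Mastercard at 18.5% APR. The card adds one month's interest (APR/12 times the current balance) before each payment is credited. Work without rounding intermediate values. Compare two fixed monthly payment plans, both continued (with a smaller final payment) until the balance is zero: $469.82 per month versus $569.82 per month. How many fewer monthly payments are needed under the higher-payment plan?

14 fewer payments

Monthly rate r = 18.5%/12 = 1.54167% = 0.0154167.
At $469.82/mo: n = ⌈−ln(1 − rB₀/P)/ln(1+r)⌉ = 58 payments (last $256.40); total interest = total paid − $17,839.00 = $9,197.14.
At $569.82/mo: 44 payments (last $43.42); total interest $6,706.68.
Payments saved = 58 − 44 = 14.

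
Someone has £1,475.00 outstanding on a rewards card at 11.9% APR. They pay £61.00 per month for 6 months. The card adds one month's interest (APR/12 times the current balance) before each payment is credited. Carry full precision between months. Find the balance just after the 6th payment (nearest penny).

£1,189.77

Monthly rate r = 11.9%/12 = 0.991667% = 0.00991667.
Each month: B ← B·(1+r) − £61.00.
Month 1: interest £14.63; balance after payment £1,428.63.
Month 2: interest £14.17; balance after payment £1,381.79.
Month 3: interest £13.70; balance after payment £1,334.50.
Month 4: interest £13.23; balance after payment £1,286.73.
Month 5: interest £12.76; balance after payment £1,238.49.
Month 6: interest £12.28; balance after payment £1,189.77.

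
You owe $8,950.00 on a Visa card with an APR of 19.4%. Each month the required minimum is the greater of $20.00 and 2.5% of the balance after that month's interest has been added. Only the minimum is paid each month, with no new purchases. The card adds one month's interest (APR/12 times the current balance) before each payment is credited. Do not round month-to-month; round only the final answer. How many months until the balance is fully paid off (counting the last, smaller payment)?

Monthly rate r = 19.4%/12 = 1.61667% = 0.0161667.
While 2.5% of the post-interest balance exceeds $20.00, each month B ← (B·(1+r))·(1 − 0.025), i.e. B shrinks by the factor (1+r)·0.975 = 0.99076.
This holds for months 1–262. Entering month 263 the balance is $786.77; 2.5% of the post-interest balance is now below $20.00, so the flat $20.00 minimum applies from here.
From month 263 a fixed $20.00 at rate r clears $786.77 in 64 more payments. Total: 262 + 64 = 326 months.

326 months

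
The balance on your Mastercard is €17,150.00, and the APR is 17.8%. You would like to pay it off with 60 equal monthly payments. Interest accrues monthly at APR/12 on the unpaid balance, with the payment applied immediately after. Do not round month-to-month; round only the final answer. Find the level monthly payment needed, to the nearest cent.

€433.63

Monthly rate r = 17.8%/12 = 1.48333% = 0.0148333.
Level-payment amortization: P = B₀·r / (1 − (1+r)^(−n)) = 17150.00·0.0148333 / (1 − 1.01483^(−60)).
Denominator 1 − (1+r)^(−60) = 0.586651297.
P = 254.392 / 0.586651297 ≈ 433.63.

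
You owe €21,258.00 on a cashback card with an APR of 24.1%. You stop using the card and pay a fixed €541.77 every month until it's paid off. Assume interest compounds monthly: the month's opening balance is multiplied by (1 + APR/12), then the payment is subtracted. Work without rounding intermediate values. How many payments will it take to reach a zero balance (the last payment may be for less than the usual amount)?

79 payments

Monthly rate r = 24.1%/12 = 2.00833% = 0.0200833.
Recurrence: B ← B·(1+r) − €541.77.
Month 1: interest €426.93; balance after payment €21,143.16.
Month 2: interest €424.63; balance after payment €21,026.02.
Closed form: n = −ln(1 − rB₀/P)/ln(1+r) = −ln(0.21197)/ln(1.02008) ≈ 78.017, so the balance reaches zero during payment 79.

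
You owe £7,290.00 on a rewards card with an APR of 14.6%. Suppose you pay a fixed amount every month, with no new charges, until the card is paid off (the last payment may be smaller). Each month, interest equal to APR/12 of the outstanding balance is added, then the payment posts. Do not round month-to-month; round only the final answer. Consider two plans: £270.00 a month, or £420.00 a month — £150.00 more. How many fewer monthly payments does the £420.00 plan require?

Monthly rate r = 14.6%/12 = 1.21667% = 0.0121667.
At £270.00/mo: n = ⌈−ln(1 − rB₀/P)/ln(1+r)⌉ = 33 payments (last £251.44); total interest = total paid − £7,290.00 = £1,601.44.
At £420.00/mo: 20 payments (last £259.12); total interest £949.12.
Payments saved = 33 − 20 = 13.

13 fewer payments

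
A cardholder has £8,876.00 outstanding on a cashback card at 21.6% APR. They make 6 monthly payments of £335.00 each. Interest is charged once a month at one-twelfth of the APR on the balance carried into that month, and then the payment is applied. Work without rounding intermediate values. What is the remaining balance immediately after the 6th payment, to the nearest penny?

£7,776.14

Monthly rate r = 21.6%/12 = 1.8% = 0.018.
Each month: B ← B·(1+r) − £335.00.
Month 1: interest £159.77; balance after payment £8,700.77.
Month 2: interest £156.61; balance after payment £8,522.38.
Month 3: interest £153.40; balance after payment £8,340.78.
Month 4: interest £150.13; balance after payment £8,155.92.
Month 5: interest £146.81; balance after payment £7,967.73.
Month 6: interest £143.42; balance after payment £7,776.14.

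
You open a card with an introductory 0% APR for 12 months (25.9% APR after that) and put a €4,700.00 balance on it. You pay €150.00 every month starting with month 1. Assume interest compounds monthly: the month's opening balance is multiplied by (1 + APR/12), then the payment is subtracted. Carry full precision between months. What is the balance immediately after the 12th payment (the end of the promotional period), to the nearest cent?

€2,900.00

Promo months 1–12 at r₀ = 0%/12 = 0; months 13+ at r₁ = 25.9%/12 = 0.0215833.
After month 12 (no interest yet): B = €4,700.00 − 12·€150.00 = €2,900.00.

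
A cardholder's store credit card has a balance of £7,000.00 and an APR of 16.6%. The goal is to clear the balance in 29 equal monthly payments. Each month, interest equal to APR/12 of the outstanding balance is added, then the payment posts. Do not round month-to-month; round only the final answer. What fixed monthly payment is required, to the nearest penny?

£294.67

Monthly rate r = 16.6%/12 = 1.38333% = 0.0138333.
Level-payment amortization: P = B₀·r / (1 − (1+r)^(−n)) = 7000.00·0.0138333 / (1 − 1.01383^(−29)).
Denominator 1 − (1+r)^(−29) = 0.32861817.
P = 96.8333 / 0.32861817 ≈ 294.67.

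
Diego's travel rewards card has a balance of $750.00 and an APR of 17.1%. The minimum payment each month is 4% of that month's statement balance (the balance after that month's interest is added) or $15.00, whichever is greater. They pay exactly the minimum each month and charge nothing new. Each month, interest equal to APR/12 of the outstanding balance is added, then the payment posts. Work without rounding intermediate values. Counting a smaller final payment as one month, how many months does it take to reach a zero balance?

Monthly rate r = 17.1%/12 = 1.425% = 0.01425.
While 4% of the post-interest balance exceeds $15.00, each month B ← (B·(1+r))·(1 − 0.04), i.e. B shrinks by the factor (1+r)·0.96 = 0.97368.
This holds for months 1–27. Entering month 28 the balance is $365.01; 4% of the post-interest balance is now below $15.00, so the flat $15.00 minimum applies from here.
From month 28 a fixed $15.00 at rate r clears $365.01 in 31 more payments. Total: 27 + 31 = 58 months.

58 months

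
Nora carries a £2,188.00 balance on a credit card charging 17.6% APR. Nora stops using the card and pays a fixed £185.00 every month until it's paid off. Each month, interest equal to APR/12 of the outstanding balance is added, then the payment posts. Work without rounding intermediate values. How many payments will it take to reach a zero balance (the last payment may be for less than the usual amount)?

14 months

Monthly rate r = 17.6%/12 = 1.46667% = 0.0146667.
Recurrence: B ← B·(1+r) − £185.00.
Month 1: interest £32.09; balance after payment £2,035.09.
Month 2: interest £29.85; balance after payment £1,879.94.
Closed form: n = −ln(1 − rB₀/P)/ln(1+r) = −ln(0.82654)/ln(1.01467) ≈ 13.084, so the balance reaches zero during payment 14.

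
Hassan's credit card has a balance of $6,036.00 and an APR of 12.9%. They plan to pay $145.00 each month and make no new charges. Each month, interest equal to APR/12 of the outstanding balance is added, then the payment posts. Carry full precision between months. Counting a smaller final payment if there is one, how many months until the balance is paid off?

56 months

Monthly rate r = 12.9%/12 = 1.075% = 0.01075.
Recurrence: B ← B·(1+r) − $145.00.
Month 1: interest $64.89; balance after payment $5,955.89.
Month 2: interest $64.03; balance after payment $5,874.91.
Closed form: n = −ln(1 − rB₀/P)/ln(1+r) = −ln(0.5525)/ln(1.01075) ≈ 55.486, so the balance reaches zero during payment 56.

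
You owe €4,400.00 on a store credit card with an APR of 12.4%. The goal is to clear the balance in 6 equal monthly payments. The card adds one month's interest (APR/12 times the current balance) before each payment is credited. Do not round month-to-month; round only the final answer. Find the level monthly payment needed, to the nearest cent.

Monthly rate r = 12.4%/12 = 1.03333% = 0.0103333.
Level-payment amortization: P = B₀·r / (1 − (1+r)^(−n)) = 4400.00·0.0103333 / (1 − 1.01033^(−6)).
Denominator 1 − (1+r)^(−6) = 0.059818048.
P = 45.4667 / 0.059818048 ≈ 760.08.

€760.08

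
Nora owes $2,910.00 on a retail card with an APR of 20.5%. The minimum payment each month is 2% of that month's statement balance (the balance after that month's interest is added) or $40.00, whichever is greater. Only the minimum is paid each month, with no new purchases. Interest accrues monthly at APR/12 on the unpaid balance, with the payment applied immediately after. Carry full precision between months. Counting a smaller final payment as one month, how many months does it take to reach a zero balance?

229 months

Monthly rate r = 20.5%/12 = 1.70833% = 0.0170833.
While 2% of the post-interest balance exceeds $40.00, each month B ← (B·(1+r))·(1 − 0.02), i.e. B shrinks by the factor (1+r)·0.98 = 0.99674.
This holds for months 1–121. Entering month 122 the balance is $1,960.60; 2% of the post-interest balance is now below $40.00, so the flat $40.00 minimum applies from here.
From month 122 a fixed $40.00 at rate r clears $1,960.60 in 108 more payments. Total: 121 + 108 = 229 months.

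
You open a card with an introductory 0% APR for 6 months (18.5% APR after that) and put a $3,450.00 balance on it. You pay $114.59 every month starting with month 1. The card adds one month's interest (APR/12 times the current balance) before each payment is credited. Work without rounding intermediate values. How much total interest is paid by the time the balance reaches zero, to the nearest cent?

Promo months 1–6 at r₀ = 0%/12 = 0; months 7+ at r₁ = 18.5%/12 = 0.0154167.
After month 6 (no interest yet): B = $3,450.00 − 6·$114.59 = $2,762.46.
Then at r₁ with $114.59/mo: n₂ = −ln(1 − r₁·B/P)/ln(1+r₁) ≈ 30.37 → 31 more payments.
Total paid = 36·$114.59 + $42.86 = $4,168.10; interest = $4,168.10 − $3,450.00 = $718.10.

$718.10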